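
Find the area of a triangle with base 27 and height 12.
Area = (1/2) * base * height
Area = (1/2) * 27 * 12
Area = 162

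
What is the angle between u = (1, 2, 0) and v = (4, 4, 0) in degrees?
u·v = 12, |u|² = 5, |v|² = 32
cos θ = 12/√160 ≈ 0.9487
θ ≈ 18.43°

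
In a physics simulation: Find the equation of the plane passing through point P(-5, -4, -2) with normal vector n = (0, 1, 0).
d = n·P = (0)(-5) + (1)(-4) + (0)(-2) = -4
Plane: y = -4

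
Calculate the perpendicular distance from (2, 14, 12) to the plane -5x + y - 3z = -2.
d = |(-5)(2) + 1(14) + (-3)(12) - (-2)| / √((-5)² + 1² + (-3)²) = 30/√35 = 5.071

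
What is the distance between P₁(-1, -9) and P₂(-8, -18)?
Using the distance formula: d = sqrt((x₂-x₁)² + (y₂-y₁)²)
dx = (-8) - (-1) = -7
dy = (-18) - (-9) = -9
d = sqrt((-7)² + (-9)²) = sqrt(49 + 81) = sqrt(130) = 11.40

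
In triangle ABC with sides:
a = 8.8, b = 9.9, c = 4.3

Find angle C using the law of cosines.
cos(C) = (a² + b² - c²)/(2ab)
cos(C) = (8.8² + 9.9² - 4.3²)/(2·8.8·9.9) = 156.96/174.24 = 0.900826
C = arccos(0.900826) = 25.73°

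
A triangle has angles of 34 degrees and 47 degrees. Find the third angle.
Sum of angles in a triangle = 180 degrees
Third angle = 180 - 34 - 47
Third angle = 99 degrees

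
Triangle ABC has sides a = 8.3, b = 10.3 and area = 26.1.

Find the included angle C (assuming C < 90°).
Area = ½ab·sin(C)  →  sin(C) = 2·Area/(ab)
sin(C) = 2·26.1/(8.3·10.3) = 0.610598
C = arcsin(0.610598) = 37.63°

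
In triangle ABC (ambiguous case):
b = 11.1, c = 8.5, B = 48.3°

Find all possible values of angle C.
sin(C)/c = sin(B)/b  →  sin(C) = c·sin(B)/b = 8.5·sin(48.3°)/11.1 = 0.571750
C₁ = arcsin(0.571750) = 34.87°,  C₂ = 180° - C₁ = 145.13°
Check C₂: A = 180° - 48.3° - 145.13° = -13.43° ≤ 0, rejected
C = 34.87° (one solution)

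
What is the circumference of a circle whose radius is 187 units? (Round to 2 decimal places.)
Circumference = 2 * pi * r
Circumference = 2 * pi * 187
Circumference = 1174.96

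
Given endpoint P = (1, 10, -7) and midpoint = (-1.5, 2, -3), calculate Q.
Q = (2×(-1.5) - 1, 2×2 - 10, 2×(-3) - (-7)) = (-4, -6, 1)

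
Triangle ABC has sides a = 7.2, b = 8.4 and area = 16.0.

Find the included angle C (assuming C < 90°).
Area = ½ab·sin(C)  →  sin(C) = 2·Area/(ab)
sin(C) = 2·16.0/(7.2·8.4) = 0.529101
C = arcsin(0.529101) = 31.94°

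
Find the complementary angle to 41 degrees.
Complementary angles sum to 90 degrees.
Other angle = 90 - 41
Other angle = 49 degrees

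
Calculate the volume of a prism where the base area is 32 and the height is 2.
Volume = base area * height
Volume = 32 * 2
Volume = 64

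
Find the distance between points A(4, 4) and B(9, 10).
Using the distance formula: d = sqrt((x₂-x₁)² + (y₂-y₁)²)
dx = 9 - 4 = 5
dy = 10 - 4 = 6
d = sqrt(5² + 6²) = sqrt(25 + 36) = sqrt(61) = 7.81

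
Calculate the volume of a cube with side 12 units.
Volume = s³
Volume = 12³
Volume = 1728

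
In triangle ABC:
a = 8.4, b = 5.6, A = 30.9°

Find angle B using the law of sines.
sin(B)/b = sin(A)/a
sin(B) = b·sin(A)/a = 5.6·sin(30.9°)/8.4 = 0.342361
B = arcsin(0.342361) = 20.02°  (b ≤ a, so B ≤ A and the acute solution is unique)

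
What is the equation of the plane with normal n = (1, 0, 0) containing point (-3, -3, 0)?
d = n·P = (1)(-3) + (0)(-3) + (0)(0) = -3
Plane: x = -3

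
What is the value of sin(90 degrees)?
sin(90 degrees) = 1
Decimal approximation: 1.0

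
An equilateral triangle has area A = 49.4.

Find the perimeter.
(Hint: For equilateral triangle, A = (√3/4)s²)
A = (√3/4)s²  →  s² = 4A/√3 = 4·49.4/√3 = 114.084
s = 10.681
Perimeter = 3s = 32.04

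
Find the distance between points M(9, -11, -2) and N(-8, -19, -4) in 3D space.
d = √[(-17)² + (-8)² + (-2)²] = √357 = 18.89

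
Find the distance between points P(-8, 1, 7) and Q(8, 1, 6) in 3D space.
d = √[(16)² + (0)² + (-1)²] = √257 = 16.03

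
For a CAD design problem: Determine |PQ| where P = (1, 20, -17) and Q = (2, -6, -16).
d = √[(1)² + (-26)² + (1)²] = √678 = 26.04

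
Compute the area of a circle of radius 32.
Area = pi * r²
Area = pi * 32²
Area = pi * 1024
Area = 3216.99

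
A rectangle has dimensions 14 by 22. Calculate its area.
Area = length * width
Area = 14 * 22
Area = 308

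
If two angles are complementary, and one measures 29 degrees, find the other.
Complementary angles sum to 90 degrees.
Other angle = 90 - 29
Other angle = 61 degrees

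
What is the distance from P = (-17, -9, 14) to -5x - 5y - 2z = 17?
d = |(-5)(-17) + (-5)(-9) + (-2)(14) - (17)| / √((-5)² + (-5)² + (-2)²) = 85/√54 = 11.57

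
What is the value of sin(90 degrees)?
sin(90 degrees) = 1
Decimal approximation: 1.0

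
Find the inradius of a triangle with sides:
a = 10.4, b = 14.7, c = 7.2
s = (a+b+c)/2 = (10.4+14.7+7.2)/2 = 16.15
Area = √(s(s-a)(s-b)(s-c)) = √(16.15·5.75·1.45·8.95) = 34.7149
r = Area/s = 34.7149/16.15 = 2.15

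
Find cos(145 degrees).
cos(145 degrees) = -0.8192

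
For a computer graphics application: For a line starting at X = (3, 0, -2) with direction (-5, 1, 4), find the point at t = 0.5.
P(0.5) = (3 + (-5)(0.5), 0 + 1(0.5), -2 + 4(0.5)) = (0.5, 0.5, 0)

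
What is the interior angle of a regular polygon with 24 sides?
Interior angle of a regular n-gon = (n-2)*180/n
Interior angle = (24-2)*180/24
Interior angle = 22*180/24
Interior angle = 3960/24
Interior angle = 165 degrees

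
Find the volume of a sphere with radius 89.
Volume = (4/3) * pi * r³
Volume = (4/3) * pi * 89³
Volume = (4/3) * pi * 704969
Volume = 2952967.24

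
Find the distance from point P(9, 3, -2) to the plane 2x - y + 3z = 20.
d = |2(9) + (-1)(3) + 3(-2) - (20)| / √(2² + (-1)² + 3²) = 11/√14 = 2.94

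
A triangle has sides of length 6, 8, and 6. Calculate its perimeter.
Perimeter = sum of all sides
Perimeter = 6 + 8 + 6
Perimeter = 20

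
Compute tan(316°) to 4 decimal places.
tan(316 degrees) = -0.9657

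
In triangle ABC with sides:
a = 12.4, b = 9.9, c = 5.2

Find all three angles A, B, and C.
By the law of cosines:
cos(A) = (b² + c² - a²)/(2bc) = -0.278846  →  A = 106.2°
cos(B) = (a² + c² - b²)/(2ac) = 0.641982  →  B = 50.06°
cos(C) = (a² + b² - c²)/(2ab) = 0.915323  →  C = 23.75°
Check: A + B + C = 180.0° ✓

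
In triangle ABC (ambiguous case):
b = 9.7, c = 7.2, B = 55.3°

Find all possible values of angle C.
sin(C)/c = sin(B)/b  →  sin(C) = c·sin(B)/b = 7.2·sin(55.3°)/9.7 = 0.610251
C₁ = arcsin(0.610251) = 37.61°,  C₂ = 180° - C₁ = 142.39°
Check C₂: A = 180° - 55.3° - 142.39° = -17.69° ≤ 0, rejected
C = 37.61° (one solution)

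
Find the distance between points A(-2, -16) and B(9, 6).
Using the distance formula: d = sqrt((x₂-x₁)² + (y₂-y₁)²)
dx = 9 - (-2) = 11
dy = 6 - (-16) = 22
d = sqrt(11² + 22²) = sqrt(121 + 484) = sqrt(605) = 24.60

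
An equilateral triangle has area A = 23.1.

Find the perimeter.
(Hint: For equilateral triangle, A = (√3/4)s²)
A = (√3/4)s²  →  s² = 4A/√3 = 4·23.1/√3 = 53.3472
s = 7.30391
Perimeter = 3s = 21.91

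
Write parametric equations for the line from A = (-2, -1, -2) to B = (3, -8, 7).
Direction vector d = B - A = (5, -7, 9)
x = -2 + 5t, y = -1 - 7t, z = -2 + 9t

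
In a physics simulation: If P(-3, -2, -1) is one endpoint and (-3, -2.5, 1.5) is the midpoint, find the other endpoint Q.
Q = (2×(-3) - (-3), 2×(-2.5) - (-2), 2×1.5 - (-1)) = (-3, -3, 4)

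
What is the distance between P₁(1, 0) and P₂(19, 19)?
Using the distance formula: d = sqrt((x₂-x₁)² + (y₂-y₁)²)
dx = 19 - 1 = 18
dy = 19 - 0 = 19
d = sqrt(18² + 19²) = sqrt(324 + 361) = sqrt(685) = 26.17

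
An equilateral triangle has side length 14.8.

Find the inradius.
For an equilateral triangle, r = s/(2√3) where s is the side.
r = 14.8/(2√3) = 14.8/3.464102 = 4.272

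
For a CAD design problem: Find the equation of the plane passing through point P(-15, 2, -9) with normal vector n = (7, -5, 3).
d = n·P = (7)(-15) + (-5)(2) + (3)(-9) = -142
Plane: 7x - 5y + 3z = -142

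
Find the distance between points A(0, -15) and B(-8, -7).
Using the distance formula: d = sqrt((x₂-x₁)² + (y₂-y₁)²)
dx = (-8) - 0 = -8
dy = (-7) - (-15) = 8
d = sqrt((-8)² + 8²) = sqrt(64 + 64) = sqrt(128) = 11.31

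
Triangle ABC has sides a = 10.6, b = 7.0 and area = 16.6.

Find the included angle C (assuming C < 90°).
Area = ½ab·sin(C)  →  sin(C) = 2·Area/(ab)
sin(C) = 2·16.6/(10.6·7.0) = 0.447439
C = arcsin(0.447439) = 26.58°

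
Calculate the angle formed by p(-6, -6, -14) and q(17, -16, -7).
p·q = 92, |p|² = 268, |q|² = 594
cos θ = 92/√159192 ≈ 0.2306
θ ≈ 76.67°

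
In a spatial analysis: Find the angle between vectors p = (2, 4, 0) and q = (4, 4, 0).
p·q = 24, |p|² = 20, |q|² = 32
cos θ = 24/√640 ≈ 0.9487
θ ≈ 18.43°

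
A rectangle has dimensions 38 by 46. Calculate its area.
Area = length * width
Area = 38 * 46
Area = 1748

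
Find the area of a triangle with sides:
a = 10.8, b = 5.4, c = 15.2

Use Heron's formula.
s = (a+b+c)/2 = (10.8+5.4+15.2)/2 = 15.7
A = √(s(s-a)(s-b)(s-c)) = √(15.7·4.9·10.3·0.5)
A = √396.19 = 19.9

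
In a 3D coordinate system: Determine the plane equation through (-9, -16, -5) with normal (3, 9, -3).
d = n·P = (3)(-9) + (9)(-16) + (-3)(-5) = -156
Plane: 3x + 9y - 3z = -156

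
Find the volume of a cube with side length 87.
Volume = s³
Volume = 87³
Volume = 658503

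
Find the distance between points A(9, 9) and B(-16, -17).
Using the distance formula: d = sqrt((x₂-x₁)² + (y₂-y₁)²)
dx = (-16) - 9 = -25
dy = (-17) - 9 = -26
d = sqrt((-25)² + (-26)²) = sqrt(625 + 676) = sqrt(1301) = 36.07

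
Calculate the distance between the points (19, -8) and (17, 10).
Using the distance formula: d = sqrt((x₂-x₁)² + (y₂-y₁)²)
dx = 17 - 19 = -2
dy = 10 - (-8) = 18
d = sqrt((-2)² + 18²) = sqrt(4 + 324) = sqrt(328) = 18.11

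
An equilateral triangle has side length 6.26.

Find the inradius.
For an equilateral triangle, r = s/(2√3) where s is the side.
r = 6.26/(2√3) = 6.26/3.464102 = 1.807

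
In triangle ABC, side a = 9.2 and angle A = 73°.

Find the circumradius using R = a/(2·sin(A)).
R = a/(2·sin(A)) = 9.2/(2·sin(73°))
R = 9.2/(2·0.956305) = 9.2/1.912610 = 4.81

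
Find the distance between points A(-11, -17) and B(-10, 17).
Using the distance formula: d = sqrt((x₂-x₁)² + (y₂-y₁)²)
dx = (-10) - (-11) = 1
dy = 17 - (-17) = 34
d = sqrt(1² + 34²) = sqrt(1 + 1156) = sqrt(1157) = 34.01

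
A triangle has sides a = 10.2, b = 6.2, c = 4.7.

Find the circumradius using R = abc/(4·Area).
s = (a+b+c)/2 = 10.55
Area = √(s(s-a)(s-b)(s-c)) = √(10.55·0.35·4.35·5.85) = 9.69355
R = abc/(4·Area) = (10.2·6.2·4.7)/(4·9.69355) = 297.228/38.7742 = 7.666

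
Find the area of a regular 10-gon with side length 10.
For a regular 10-gon with side length s = 10:
Apothem a = s / (2*tan(pi/10)) = 10 / (2*tan(pi/10)) ≈ 15.3884
Perimeter P = 10 * 10 = 100
Area = (1/2) * P * a = (1/2) * 100 * 15.3884 = 769.42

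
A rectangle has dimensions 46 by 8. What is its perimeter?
Perimeter = 2 * (length + width)
Perimeter = 2 * (46 + 8)
Perimeter = 2 * 54
Perimeter = 108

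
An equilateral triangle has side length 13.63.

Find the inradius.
For an equilateral triangle, r = s/(2√3) where s is the side.
r = 13.63/(2√3) = 13.63/3.464102 = 3.935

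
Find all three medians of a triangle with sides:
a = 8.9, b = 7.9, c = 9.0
Using m_x = ½√(2y² + 2z² - x²):
m_a = ½√(2·7.9² + 2·9.0² - 8.9²) = ½√207.61 = 7.204
m_b = ½√(2·8.9² + 2·9.0² - 7.9²) = ½√258.01 = 8.031
m_c = ½√(2·8.9² + 2·7.9² - 9.0²) = ½√202.24 = 7.111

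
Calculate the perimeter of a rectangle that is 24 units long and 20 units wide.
Perimeter = 2 * (length + width)
Perimeter = 2 * (24 + 20)
Perimeter = 2 * 44
Perimeter = 88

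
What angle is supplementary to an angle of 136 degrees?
Supplementary angles sum to 180 degrees.
Other angle = 180 - 136
Other angle = 44 degrees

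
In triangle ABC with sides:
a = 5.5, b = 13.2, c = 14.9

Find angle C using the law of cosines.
cos(C) = (a² + b² - c²)/(2ab)
cos(C) = (5.5² + 13.2² - 14.9²)/(2·5.5·13.2) = -17.52/145.2 = -0.120661
C = arccos(-0.120661) = 96.93°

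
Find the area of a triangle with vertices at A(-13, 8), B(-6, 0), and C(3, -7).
Using the coordinate formula: Area = (1/2)|x₁(y₂-y₃) + x₂(y₃-y₁) + x₃(y₁-y₂)|
Area = (1/2)|(-13)(0-(-7)) + (-6)((-7)-8) + 3(8-0)|
Area = (1/2)|(-13)*7 + (-6)*(-15) + 3*8|
Area = (1/2)|(-91) + 90 + 24|
Area = (1/2)*23 = 11.50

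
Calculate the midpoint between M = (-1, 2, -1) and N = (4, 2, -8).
Midpoint = ((-1+4)/2, (2+2)/2, (-1-8)/2) = (1.5, 2, -4.5)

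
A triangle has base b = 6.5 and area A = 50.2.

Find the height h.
A = ½bh  →  h = 2A/b
h = 2·50.2/6.5 = 15.45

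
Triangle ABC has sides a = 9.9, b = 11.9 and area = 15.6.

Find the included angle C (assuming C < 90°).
Area = ½ab·sin(C)  →  sin(C) = 2·Area/(ab)
sin(C) = 2·15.6/(9.9·11.9) = 0.264833
C = arcsin(0.264833) = 15.36°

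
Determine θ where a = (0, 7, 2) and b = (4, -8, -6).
a·b = -68, |a|² = 53, |b|² = 116
cos θ = -68/√6148 ≈ -0.8672
θ ≈ 150.1°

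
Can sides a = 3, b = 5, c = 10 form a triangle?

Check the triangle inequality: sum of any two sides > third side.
No: 3 + 5 = 8 is not > 10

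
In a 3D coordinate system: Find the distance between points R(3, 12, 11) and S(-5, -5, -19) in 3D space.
d = √[(-8)² + (-17)² + (-30)²] = √1253 = 35.4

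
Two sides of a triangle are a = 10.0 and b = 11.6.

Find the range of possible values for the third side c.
By the triangle inequality: |a - b| < c < a + b
|10.0 - 11.6| < c < 10.0 + 11.6
1.6 < c < 21.6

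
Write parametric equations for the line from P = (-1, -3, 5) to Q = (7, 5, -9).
Direction vector d = Q - P = (8, 8, -14)
x = -1 + 8t, y = -3 + 8t, z = 5 - 14t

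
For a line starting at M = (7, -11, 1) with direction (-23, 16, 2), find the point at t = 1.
P(1) = (7 + (-23)(1), -11 + 16(1), 1 + 2(1)) = (-16, 5, 3)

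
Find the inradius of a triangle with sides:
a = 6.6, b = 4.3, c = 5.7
s = (a+b+c)/2 = (6.6+4.3+5.7)/2 = 8.3
Area = √(s(s-a)(s-b)(s-c)) = √(8.3·1.7·4·2.6) = 12.1138
r = Area/s = 12.1138/8.3 = 1.459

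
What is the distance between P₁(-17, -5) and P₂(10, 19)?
Using the distance formula: d = sqrt((x₂-x₁)² + (y₂-y₁)²)
dx = 10 - (-17) = 27
dy = 19 - (-5) = 24
d = sqrt(27² + 24²) = sqrt(729 + 576) = sqrt(1305) = 36.12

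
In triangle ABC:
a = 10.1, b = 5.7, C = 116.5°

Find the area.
Using A = ½ab·sin(C):
A = ½·10.1·5.7·sin(116.5°) = ½·57.57·0.894934 = 25.76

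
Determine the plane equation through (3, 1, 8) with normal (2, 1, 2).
d = n·P = (2)(3) + (1)(1) + (2)(8) = 23
Plane: 2x + y + 2z = 23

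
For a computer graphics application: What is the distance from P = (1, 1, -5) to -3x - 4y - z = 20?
d = |(-3)(1) + (-4)(1) + (-1)(-5) - (20)| / √((-3)² + (-4)² + (-1)²) = 22/√26 = 4.315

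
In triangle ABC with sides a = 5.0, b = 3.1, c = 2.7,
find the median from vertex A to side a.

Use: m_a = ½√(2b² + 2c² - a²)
m_a = ½√(2·3.1² + 2·2.7² - 5.0²)
m_a = ½√(19.22 + 14.58 - 25) = ½√8.8 = 1.483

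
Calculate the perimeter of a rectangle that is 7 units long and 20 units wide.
Perimeter = 2 * (length + width)
Perimeter = 2 * (7 + 20)
Perimeter = 2 * 27
Perimeter = 54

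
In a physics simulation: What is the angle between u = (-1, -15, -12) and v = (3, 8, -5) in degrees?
u·v = -63, |u|² = 370, |v|² = 98
cos θ = -63/√36260 ≈ -0.3308
θ ≈ 109.3°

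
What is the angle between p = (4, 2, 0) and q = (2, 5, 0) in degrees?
p·q = 18, |p|² = 20, |q|² = 29
cos θ = 18/√580 ≈ 0.7474
θ ≈ 41.63°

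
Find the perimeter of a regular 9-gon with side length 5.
Perimeter = number of sides * side length
Perimeter = 9 * 5
Perimeter = 45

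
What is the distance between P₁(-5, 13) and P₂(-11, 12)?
Using the distance formula: d = sqrt((x₂-x₁)² + (y₂-y₁)²)
dx = (-11) - (-5) = -6
dy = 12 - 13 = -1
d = sqrt((-6)² + (-1)²) = sqrt(36 + 1) = sqrt(37) = 6.08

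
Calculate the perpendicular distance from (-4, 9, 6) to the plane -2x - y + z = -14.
d = |(-2)(-4) + (-1)(9) + 1(6) - (-14)| / √((-2)² + (-1)² + 1²) = 19/√6 = 7.757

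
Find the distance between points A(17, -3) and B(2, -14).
Using the distance formula: d = sqrt((x₂-x₁)² + (y₂-y₁)²)
dx = 2 - 17 = -15
dy = (-14) - (-3) = -11
d = sqrt((-15)² + (-11)²) = sqrt(225 + 121) = sqrt(346) = 18.60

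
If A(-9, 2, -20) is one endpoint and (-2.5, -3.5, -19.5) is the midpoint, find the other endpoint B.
B = (2×(-2.5) - (-9), 2×(-3.5) - 2, 2×(-19.5) - (-20)) = (4, -9, -19)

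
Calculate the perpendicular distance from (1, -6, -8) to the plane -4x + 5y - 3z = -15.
d = |(-4)(1) + 5(-6) + (-3)(-8) - (-15)| / √((-4)² + 5² + (-3)²) = 5/√50 = 0.7071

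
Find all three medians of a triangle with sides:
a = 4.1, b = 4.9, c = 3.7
Using m_x = ½√(2y² + 2z² - x²):
m_a = ½√(2·4.9² + 2·3.7² - 4.1²) = ½√58.59 = 3.827
m_b = ½√(2·4.1² + 2·3.7² - 4.9²) = ½√36.99 = 3.041
m_c = ½√(2·4.1² + 2·4.9² - 3.7²) = ½√67.95 = 4.122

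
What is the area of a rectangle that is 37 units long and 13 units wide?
Area = length * width
Area = 37 * 13
Area = 481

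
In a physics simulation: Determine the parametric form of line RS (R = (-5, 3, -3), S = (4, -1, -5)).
Direction vector d = S - R = (9, -4, -2)
x = -5 + 9t, y = 3 - 4t, z = -3 - 2t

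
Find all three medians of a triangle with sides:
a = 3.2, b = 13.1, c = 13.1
Using m_x = ½√(2y² + 2z² - x²):
m_a = ½√(2·13.1² + 2·13.1² - 3.2²) = ½√676.2 = 13
m_b = ½√(2·3.2² + 2·13.1² - 13.1²) = ½√192.09 = 6.93
m_c = ½√(2·3.2² + 2·13.1² - 13.1²) = ½√192.09 = 6.93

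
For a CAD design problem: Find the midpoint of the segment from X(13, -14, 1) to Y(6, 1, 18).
Midpoint = ((13+6)/2, (-14+1)/2, (1+18)/2) = (9.5, -6.5, 9.5)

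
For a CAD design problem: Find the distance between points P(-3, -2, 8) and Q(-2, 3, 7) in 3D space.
d = √[(1)² + (5)² + (-1)²] = √27 = 5.196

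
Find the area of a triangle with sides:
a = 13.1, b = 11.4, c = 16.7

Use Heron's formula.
s = (a+b+c)/2 = (13.1+11.4+16.7)/2 = 20.6
A = √(s(s-a)(s-b)(s-c)) = √(20.6·7.5·9.2·3.9)
A = √5543.46 = 74.45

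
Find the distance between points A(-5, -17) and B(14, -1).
Using the distance formula: d = sqrt((x₂-x₁)² + (y₂-y₁)²)
dx = 14 - (-5) = 19
dy = (-1) - (-17) = 16
d = sqrt(19² + 16²) = sqrt(361 + 256) = sqrt(617) = 24.84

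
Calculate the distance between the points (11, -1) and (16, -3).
Using the distance formula: d = sqrt((x₂-x₁)² + (y₂-y₁)²)
dx = 16 - 11 = 5
dy = (-3) - (-1) = -2
d = sqrt(5² + (-2)²) = sqrt(25 + 4) = sqrt(29) = 5.39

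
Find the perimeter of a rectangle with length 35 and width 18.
Perimeter = 2 * (length + width)
Perimeter = 2 * (35 + 18)
Perimeter = 2 * 53
Perimeter = 106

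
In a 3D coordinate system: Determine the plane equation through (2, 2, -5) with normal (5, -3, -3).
d = n·P = (5)(2) + (-3)(2) + (-3)(-5) = 19
Plane: 5x - 3y - 3z = 19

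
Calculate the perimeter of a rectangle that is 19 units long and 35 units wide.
Perimeter = 2 * (length + width)
Perimeter = 2 * (19 + 35)
Perimeter = 2 * 54
Perimeter = 108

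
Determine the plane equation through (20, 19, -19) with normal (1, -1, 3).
d = n·P = (1)(20) + (-1)(19) + (3)(-19) = -56
Plane: x - y + 3z = -56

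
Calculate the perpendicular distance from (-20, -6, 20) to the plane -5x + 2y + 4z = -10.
d = |(-5)(-20) + 2(-6) + 4(20) - (-10)| / √((-5)² + 2² + 4²) = 178/√45 = 26.53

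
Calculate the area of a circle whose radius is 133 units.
Area = pi * r²
Area = pi * 133²
Area = pi * 17689
Area = 55571.63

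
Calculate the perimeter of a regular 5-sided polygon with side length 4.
Perimeter = number of sides * side length
Perimeter = 5 * 4
Perimeter = 20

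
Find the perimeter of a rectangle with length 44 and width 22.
Perimeter = 2 * (length + width)
Perimeter = 2 * (44 + 22)
Perimeter = 2 * 66
Perimeter = 132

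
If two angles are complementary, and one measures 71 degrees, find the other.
Complementary angles sum to 90 degrees.
Other angle = 90 - 71
Other angle = 19 degrees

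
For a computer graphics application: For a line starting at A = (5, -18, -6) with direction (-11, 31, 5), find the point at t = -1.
P(-1) = (5 + (-11)(-1), -18 + 31(-1), -6 + 5(-1)) = (16, -49, -11)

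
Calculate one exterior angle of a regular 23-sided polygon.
Exterior angle of a regular n-gon = 360/n
Exterior angle = 360/23
Exterior angle = 15.65 degrees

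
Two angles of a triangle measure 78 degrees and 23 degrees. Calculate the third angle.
Sum of angles in a triangle = 180 degrees
Third angle = 180 - 78 - 23
Third angle = 79 degrees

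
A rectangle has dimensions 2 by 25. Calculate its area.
Area = length * width
Area = 2 * 25
Area = 50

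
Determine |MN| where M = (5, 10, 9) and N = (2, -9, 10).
d = √[(-3)² + (-19)² + (1)²] = √371 = 19.26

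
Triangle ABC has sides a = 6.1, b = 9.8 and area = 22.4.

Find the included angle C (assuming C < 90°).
Area = ½ab·sin(C)  →  sin(C) = 2·Area/(ab)
sin(C) = 2·22.4/(6.1·9.8) = 0.749415
C = arcsin(0.749415) = 48.54°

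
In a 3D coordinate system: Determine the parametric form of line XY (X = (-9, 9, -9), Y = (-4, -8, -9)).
Direction vector d = Y - X = (5, -17, 0)
x = -9 + 5t, y = 9 - 17t, z = -9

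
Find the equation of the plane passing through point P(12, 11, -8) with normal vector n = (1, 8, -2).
d = n·P = (1)(12) + (8)(11) + (-2)(-8) = 116
Plane: x + 8y - 2z = 116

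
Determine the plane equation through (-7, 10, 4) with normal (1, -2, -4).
d = n·P = (1)(-7) + (-2)(10) + (-4)(4) = -43
Plane: x - 2y - 4z = -43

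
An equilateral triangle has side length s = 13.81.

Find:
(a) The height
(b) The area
(a) Height h = s·√3/2 = 13.81·√3/2 = 11.96
(b) Area = (√3/4)·s² = (√3/4)·13.81² = (√3/4)·190.716 = 82.58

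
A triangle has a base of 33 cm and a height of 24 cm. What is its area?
Area = (1/2) * base * height
Area = (1/2) * 33 * 24
Area = 396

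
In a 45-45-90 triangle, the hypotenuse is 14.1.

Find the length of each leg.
In a 45-45-90 triangle, hypotenuse = leg·√2  →  leg = hypotenuse/√2
leg = 14.1/√2 = 9.97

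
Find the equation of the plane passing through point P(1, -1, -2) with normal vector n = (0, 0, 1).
d = n·P = (0)(1) + (0)(-1) + (1)(-2) = -2
Plane: z = -2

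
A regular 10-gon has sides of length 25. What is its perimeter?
Perimeter = number of sides * side length
Perimeter = 10 * 25
Perimeter = 250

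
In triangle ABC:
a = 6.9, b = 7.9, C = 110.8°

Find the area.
Using A = ½ab·sin(C):
A = ½·6.9·7.9·sin(110.8°) = ½·54.51·0.934826 = 25.48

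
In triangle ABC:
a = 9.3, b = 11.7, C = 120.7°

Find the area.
Using A = ½ab·sin(C):
A = ½·9.3·11.7·sin(120.7°) = ½·108.81·0.859852 = 46.78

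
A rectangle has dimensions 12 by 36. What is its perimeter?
Perimeter = 2 * (length + width)
Perimeter = 2 * (12 + 36)
Perimeter = 2 * 48
Perimeter = 96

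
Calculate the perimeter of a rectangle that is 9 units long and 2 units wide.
Perimeter = 2 * (length + width)
Perimeter = 2 * (9 + 2)
Perimeter = 2 * 11
Perimeter = 22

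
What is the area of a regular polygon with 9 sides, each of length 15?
For a regular 9-gon with side length s = 15:
Apothem a = s / (2*tan(pi/9)) = 15 / (2*tan(pi/9)) ≈ 20.6061
Perimeter P = 9 * 15 = 135
Area = (1/2) * P * a = (1/2) * 135 * 20.6061 = 1390.91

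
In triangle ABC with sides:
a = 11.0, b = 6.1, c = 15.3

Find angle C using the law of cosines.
cos(C) = (a² + b² - c²)/(2ab)
cos(C) = (11.0² + 6.1² - 15.3²)/(2·11.0·6.1) = -75.88/134.2 = -0.565425
C = arccos(-0.565425) = 124.4°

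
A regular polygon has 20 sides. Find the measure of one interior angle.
Interior angle of a regular n-gon = (n-2)*180/n
Interior angle = (20-2)*180/20
Interior angle = 18*180/20
Interior angle = 3240/20
Interior angle = 162 degrees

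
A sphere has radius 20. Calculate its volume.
Volume = (4/3) * pi * r³
Volume = (4/3) * pi * 20³
Volume = (4/3) * pi * 8000
Volume = 33510.32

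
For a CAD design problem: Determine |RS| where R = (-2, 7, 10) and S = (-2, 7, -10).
d = √[(0)² + (0)² + (-20)²] = √400 = 20.0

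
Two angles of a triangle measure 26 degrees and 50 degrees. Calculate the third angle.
Sum of angles in a triangle = 180 degrees
Third angle = 180 - 26 - 50
Third angle = 104 degrees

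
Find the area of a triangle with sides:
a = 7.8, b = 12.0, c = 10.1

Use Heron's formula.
s = (a+b+c)/2 = (7.8+12.0+10.1)/2 = 14.95
A = √(s(s-a)(s-b)(s-c)) = √(14.95·7.15·2.95·4.85)
A = √1529.36 = 39.11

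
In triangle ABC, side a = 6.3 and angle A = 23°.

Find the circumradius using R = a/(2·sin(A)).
R = a/(2·sin(A)) = 6.3/(2·sin(23°))
R = 6.3/(2·0.390731) = 6.3/0.781462 = 8.062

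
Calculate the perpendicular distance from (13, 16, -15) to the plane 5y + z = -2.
d = |0(13) + 5(16) + 1(-15) - (-2)| / √(0² + 5² + 1²) = 67/√26 = 13.14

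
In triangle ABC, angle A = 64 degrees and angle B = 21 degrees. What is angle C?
Sum of angles in a triangle = 180 degrees
Third angle = 180 - 64 - 21
Third angle = 95 degrees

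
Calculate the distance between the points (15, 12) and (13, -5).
Using the distance formula: d = sqrt((x₂-x₁)² + (y₂-y₁)²)
dx = 13 - 15 = -2
dy = (-5) - 12 = -17
d = sqrt((-2)² + (-17)²) = sqrt(4 + 289) = sqrt(293) = 17.12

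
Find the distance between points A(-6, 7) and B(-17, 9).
Using the distance formula: d = sqrt((x₂-x₁)² + (y₂-y₁)²)
dx = (-17) - (-6) = -11
dy = 9 - 7 = 2
d = sqrt((-11)² + 2²) = sqrt(121 + 4) = sqrt(125) = 11.18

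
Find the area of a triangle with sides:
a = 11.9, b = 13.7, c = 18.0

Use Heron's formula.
s = (a+b+c)/2 = (11.9+13.7+18.0)/2 = 21.8
A = √(s(s-a)(s-b)(s-c)) = √(21.8·9.9·8.1·3.8)
A = √6642.94 = 81.5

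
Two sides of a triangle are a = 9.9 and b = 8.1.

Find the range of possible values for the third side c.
By the triangle inequality: |a - b| < c < a + b
|9.9 - 8.1| < c < 9.9 + 8.1
1.8 < c < 18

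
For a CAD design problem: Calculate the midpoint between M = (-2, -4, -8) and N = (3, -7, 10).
Midpoint = ((-2+3)/2, (-4-7)/2, (-8+10)/2) = (0.5, -5.5, 1)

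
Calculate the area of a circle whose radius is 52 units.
Area = pi * r²
Area = pi * 52²
Area = pi * 2704
Area = 8494.87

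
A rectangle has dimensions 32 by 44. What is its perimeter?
Perimeter = 2 * (length + width)
Perimeter = 2 * (32 + 44)
Perimeter = 2 * 76
Perimeter = 152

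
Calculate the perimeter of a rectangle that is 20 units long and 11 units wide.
Perimeter = 2 * (length + width)
Perimeter = 2 * (20 + 11)
Perimeter = 2 * 31
Perimeter = 62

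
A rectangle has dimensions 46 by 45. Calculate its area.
Area = length * width
Area = 46 * 45
Area = 2070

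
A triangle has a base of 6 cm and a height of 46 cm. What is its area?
Area = (1/2) * base * height
Area = (1/2) * 6 * 46
Area = 138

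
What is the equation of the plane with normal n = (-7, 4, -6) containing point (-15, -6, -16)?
d = n·P = (-7)(-15) + (4)(-6) + (-6)(-16) = 177
Plane: -7x + 4y - 6z = 177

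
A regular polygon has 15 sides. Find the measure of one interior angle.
Interior angle of a regular n-gon = (n-2)*180/n
Interior angle = (15-2)*180/15
Interior angle = 13*180/15
Interior angle = 2340/15
Interior angle = 156 degrees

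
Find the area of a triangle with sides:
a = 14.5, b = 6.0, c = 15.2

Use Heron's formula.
s = (a+b+c)/2 = (14.5+6.0+15.2)/2 = 17.85
A = √(s(s-a)(s-b)(s-c)) = √(17.85·3.35·11.85·2.65)
A = √1877.79 = 43.33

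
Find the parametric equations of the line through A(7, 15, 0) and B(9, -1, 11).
Direction vector d = B - A = (2, -16, 11)
x = 7 + 2t, y = 15 - 16t, z = 0 + 11t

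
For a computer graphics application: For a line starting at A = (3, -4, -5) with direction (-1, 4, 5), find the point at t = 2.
P(2) = (3 + (-1)(2), -4 + 4(2), -5 + 5(2)) = (1, 4, 5)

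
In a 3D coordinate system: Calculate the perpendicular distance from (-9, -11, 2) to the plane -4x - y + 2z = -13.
d = |(-4)(-9) + (-1)(-11) + 2(2) - (-13)| / √((-4)² + (-1)² + 2²) = 64/√21 = 13.97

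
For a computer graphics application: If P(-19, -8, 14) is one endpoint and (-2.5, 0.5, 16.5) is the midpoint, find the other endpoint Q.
Q = (2×(-2.5) - (-19), 2×0.5 - (-8), 2×16.5 - 14) = (14, 9, 19)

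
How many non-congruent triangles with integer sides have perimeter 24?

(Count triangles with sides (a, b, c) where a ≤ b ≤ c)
With a ≤ b ≤ c and a + b + c = 24, the triangle inequality a + b > c gives c < 24/2, so c ≤ 11.
Iterate a from 1 to ⌊p/3⌋ = 8; for each a, b ranges from a to ⌊(p−a)/2⌋ with c = p − a − b, keeping only c ≥ b.
Triples: (2, 11, 11), (3, 10, 11), (4, 9, 11), …
Count = 12 triangles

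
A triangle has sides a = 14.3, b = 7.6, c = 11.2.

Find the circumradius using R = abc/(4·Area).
s = (a+b+c)/2 = 16.55
Area = √(s(s-a)(s-b)(s-c)) = √(16.55·2.25·8.95·5.35) = 42.2259
R = abc/(4·Area) = (14.3·7.6·11.2)/(4·42.2259) = 1217.216/168.9036 = 7.207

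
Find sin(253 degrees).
sin(253 degrees) = -0.9563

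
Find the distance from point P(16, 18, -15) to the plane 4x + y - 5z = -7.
d = |4(16) + 1(18) + (-5)(-15) - (-7)| / √(4² + 1² + (-5)²) = 164/√42 = 25.31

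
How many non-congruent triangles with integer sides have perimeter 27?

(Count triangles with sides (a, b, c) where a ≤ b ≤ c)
With a ≤ b ≤ c and a + b + c = 27, the triangle inequality a + b > c gives c < 27/2, so c ≤ 13.
Iterate a from 1 to ⌊p/3⌋ = 9; for each a, b ranges from a to ⌊(p−a)/2⌋ with c = p − a − b, keeping only c ≥ b.
Triples: (1, 13, 13), (2, 12, 13), (3, 11, 13), …
Count = 19 triangles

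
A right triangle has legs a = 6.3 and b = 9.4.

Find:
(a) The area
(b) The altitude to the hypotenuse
(a) Area = ½ab = ½·6.3·9.4 = 29.61
(b) Hypotenuse c = √(6.3² + 9.4²) = √128.05 = 11.3159
    Area = ½·c·h_c  →  h_c = 2·Area/c = 2·29.61/11.3159 = 5.233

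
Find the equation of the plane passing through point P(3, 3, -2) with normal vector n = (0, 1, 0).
d = n·P = (0)(3) + (1)(3) + (0)(-2) = 3
Plane: y = 3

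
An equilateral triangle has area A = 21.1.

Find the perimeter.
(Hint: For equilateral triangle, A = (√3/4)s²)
A = (√3/4)s²  →  s² = 4A/√3 = 4·21.1/√3 = 48.7284
s = 6.98057
Perimeter = 3s = 20.94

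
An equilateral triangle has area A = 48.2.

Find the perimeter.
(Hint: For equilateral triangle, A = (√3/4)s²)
A = (√3/4)s²  →  s² = 4A/√3 = 4·48.2/√3 = 111.313
s = 10.5505
Perimeter = 3s = 31.65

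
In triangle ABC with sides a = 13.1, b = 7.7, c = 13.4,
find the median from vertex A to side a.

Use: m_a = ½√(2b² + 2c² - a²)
m_a = ½√(2·7.7² + 2·13.4² - 13.1²)
m_a = ½√(118.58 + 359.12 - 171.61) = ½√306.09 = 8.748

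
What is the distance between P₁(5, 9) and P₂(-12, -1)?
Using the distance formula: d = sqrt((x₂-x₁)² + (y₂-y₁)²)
dx = (-12) - 5 = -17
dy = (-1) - 9 = -10
d = sqrt((-17)² + (-10)²) = sqrt(289 + 100) = sqrt(389) = 19.72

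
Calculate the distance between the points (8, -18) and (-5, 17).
Using the distance formula: d = sqrt((x₂-x₁)² + (y₂-y₁)²)
dx = (-5) - 8 = -13
dy = 17 - (-18) = 35
d = sqrt((-13)² + 35²) = sqrt(169 + 1225) = sqrt(1394) = 37.34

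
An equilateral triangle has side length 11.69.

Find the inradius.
For an equilateral triangle, r = s/(2√3) where s is the side.
r = 11.69/(2√3) = 11.69/3.464102 = 3.375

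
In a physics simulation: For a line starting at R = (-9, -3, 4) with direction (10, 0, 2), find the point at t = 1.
P(1) = (-9 + 10(1), -3 + 0(1), 4 + 2(1)) = (1, -3, 6)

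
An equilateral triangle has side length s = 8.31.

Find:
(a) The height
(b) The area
(a) Height h = s·√3/2 = 8.31·√3/2 = 7.197
(b) Area = (√3/4)·s² = (√3/4)·8.31² = (√3/4)·69.0561 = 29.9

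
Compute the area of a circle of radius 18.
Area = pi * r²
Area = pi * 18²
Area = pi * 324
Area = 1017.88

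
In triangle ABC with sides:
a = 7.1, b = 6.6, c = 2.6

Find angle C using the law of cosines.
cos(C) = (a² + b² - c²)/(2ab)
cos(C) = (7.1² + 6.6² - 2.6²)/(2·7.1·6.6) = 87.21/93.72 = 0.930538
C = arccos(0.930538) = 21.48°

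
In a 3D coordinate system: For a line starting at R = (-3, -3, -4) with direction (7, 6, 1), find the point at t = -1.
P(-1) = (-3 + 7(-1), -3 + 6(-1), -4 + 1(-1)) = (-10, -9, -5)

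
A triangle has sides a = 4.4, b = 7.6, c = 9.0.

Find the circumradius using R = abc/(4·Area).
s = (a+b+c)/2 = 10.5
Area = √(s(s-a)(s-b)(s-c)) = √(10.5·6.1·2.9·1.5) = 16.6918
R = abc/(4·Area) = (4.4·7.6·9.0)/(4·16.6918) = 300.96/66.7672 = 4.508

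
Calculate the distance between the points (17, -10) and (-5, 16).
Using the distance formula: d = sqrt((x₂-x₁)² + (y₂-y₁)²)
dx = (-5) - 17 = -22
dy = 16 - (-10) = 26
d = sqrt((-22)² + 26²) = sqrt(484 + 676) = sqrt(1160) = 34.06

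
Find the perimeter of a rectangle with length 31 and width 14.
Perimeter = 2 * (length + width)
Perimeter = 2 * (31 + 14)
Perimeter = 2 * 45
Perimeter = 90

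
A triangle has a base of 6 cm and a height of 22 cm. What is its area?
Area = (1/2) * base * height
Area = (1/2) * 6 * 22
Area = 66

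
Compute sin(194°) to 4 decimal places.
sin(194 degrees) = -0.2419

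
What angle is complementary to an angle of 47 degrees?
Complementary angles sum to 90 degrees.
Other angle = 90 - 47
Other angle = 43 degrees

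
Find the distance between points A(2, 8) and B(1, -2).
Using the distance formula: d = sqrt((x₂-x₁)² + (y₂-y₁)²)
dx = 1 - 2 = -1
dy = (-2) - 8 = -10
d = sqrt((-1)² + (-10)²) = sqrt(1 + 100) = sqrt(101) = 10.05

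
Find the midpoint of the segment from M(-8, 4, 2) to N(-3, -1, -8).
Midpoint = ((-8-3)/2, (4-1)/2, (2-8)/2) = (-5.5, 1.5, -3)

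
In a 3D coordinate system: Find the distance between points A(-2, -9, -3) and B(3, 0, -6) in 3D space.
d = √[(5)² + (9)² + (-3)²] = √115 = 10.72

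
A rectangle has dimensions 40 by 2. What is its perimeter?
Perimeter = 2 * (length + width)
Perimeter = 2 * (40 + 2)
Perimeter = 2 * 42
Perimeter = 84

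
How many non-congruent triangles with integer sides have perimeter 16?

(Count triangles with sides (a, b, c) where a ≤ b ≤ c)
With a ≤ b ≤ c and a + b + c = 16, the triangle inequality a + b > c gives c < 16/2, so c ≤ 7.
Iterate a from 1 to ⌊p/3⌋ = 5; for each a, b ranges from a to ⌊(p−a)/2⌋ with c = p − a − b, keeping only c ≥ b.
Triples: (2, 7, 7), (3, 6, 7), (4, 5, 7), …
Count = 5 triangles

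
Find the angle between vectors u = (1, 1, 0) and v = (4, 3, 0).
u·v = 7, |u|² = 2, |v|² = 25
cos θ = 7/√50 ≈ 0.9899
θ ≈ 8.13°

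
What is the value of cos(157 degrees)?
cos(157 degrees) = -0.9205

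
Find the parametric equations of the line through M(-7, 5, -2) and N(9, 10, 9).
Direction vector d = N - M = (16, 5, 11)
x = -7 + 16t, y = 5 + 5t, z = -2 + 11t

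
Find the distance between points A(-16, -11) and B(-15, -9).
Using the distance formula: d = sqrt((x₂-x₁)² + (y₂-y₁)²)
dx = (-15) - (-16) = 1
dy = (-9) - (-11) = 2
d = sqrt(1² + 2²) = sqrt(1 + 4) = sqrt(5) = 2.24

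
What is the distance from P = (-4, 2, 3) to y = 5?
d = |0(-4) + 1(2) + 0(3) - (5)| / √(0² + 1² + 0²) = 3/√1 = 3.0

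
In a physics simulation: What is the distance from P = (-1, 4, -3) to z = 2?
d = |0(-1) + 0(4) + 1(-3) - (2)| / √(0² + 0² + 1²) = 5/√1 = 5.0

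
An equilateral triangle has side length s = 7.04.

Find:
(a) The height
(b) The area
(a) Height h = s·√3/2 = 7.04·√3/2 = 6.097
(b) Area = (√3/4)·s² = (√3/4)·7.04² = (√3/4)·49.5616 = 21.46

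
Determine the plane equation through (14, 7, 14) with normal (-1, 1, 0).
d = n·P = (-1)(14) + (1)(7) + (0)(14) = -7
Plane: -x + y = -7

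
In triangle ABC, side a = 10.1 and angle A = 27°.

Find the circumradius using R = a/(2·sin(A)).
R = a/(2·sin(A)) = 10.1/(2·sin(27°))
R = 10.1/(2·0.453990) = 10.1/0.907981 = 11.12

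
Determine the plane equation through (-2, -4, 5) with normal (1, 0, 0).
d = n·P = (1)(-2) + (0)(-4) + (0)(5) = -2
Plane: x = -2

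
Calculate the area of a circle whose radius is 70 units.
Area = pi * r²
Area = pi * 70²
Area = pi * 4900
Area = 15393.80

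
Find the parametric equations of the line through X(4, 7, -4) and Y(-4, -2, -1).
Direction vector d = Y - X = (-8, -9, 3)
x = 4 - 8t, y = 7 - 9t, z = -4 + 3t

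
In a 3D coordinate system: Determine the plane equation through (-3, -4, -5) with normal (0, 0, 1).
d = n·P = (0)(-3) + (0)(-4) + (1)(-5) = -5
Plane: z = -5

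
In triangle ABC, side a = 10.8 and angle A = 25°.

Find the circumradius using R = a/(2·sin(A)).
R = a/(2·sin(A)) = 10.8/(2·sin(25°))
R = 10.8/(2·0.422618) = 10.8/0.845237 = 12.78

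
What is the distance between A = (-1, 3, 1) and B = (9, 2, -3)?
d = √[(10)² + (-1)² + (-4)²] = √117 = 10.82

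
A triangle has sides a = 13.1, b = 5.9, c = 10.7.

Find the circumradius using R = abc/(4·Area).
s = (a+b+c)/2 = 14.85
Area = √(s(s-a)(s-b)(s-c)) = √(14.85·1.75·8.95·4.15) = 31.0683
R = abc/(4·Area) = (13.1·5.9·10.7)/(4·31.0683) = 827.003/124.2732 = 6.655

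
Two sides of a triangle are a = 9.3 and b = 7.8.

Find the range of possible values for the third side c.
By the triangle inequality: |a - b| < c < a + b
|9.3 - 7.8| < c < 9.3 + 7.8
1.5 < c < 17.1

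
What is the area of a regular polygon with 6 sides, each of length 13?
For a regular 6-gon with side length s = 13:
Apothem a = s / (2*tan(pi/6)) = 13 / (2*tan(pi/6)) ≈ 11.2583
Perimeter P = 6 * 13 = 78
Area = (1/2) * P * a = (1/2) * 78 * 11.2583 = 439.07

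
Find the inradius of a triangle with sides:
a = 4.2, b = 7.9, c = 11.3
s = (a+b+c)/2 = (4.2+7.9+11.3)/2 = 11.7
Area = √(s(s-a)(s-b)(s-c)) = √(11.7·7.5·3.8·0.4) = 11.549
r = Area/s = 11.549/11.7 = 0.9871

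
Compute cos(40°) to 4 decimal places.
cos(40 degrees) = 0.766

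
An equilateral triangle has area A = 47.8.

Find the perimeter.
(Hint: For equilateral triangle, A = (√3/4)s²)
A = (√3/4)s²  →  s² = 4A/√3 = 4·47.8/√3 = 110.389
s = 10.5066
Perimeter = 3s = 31.52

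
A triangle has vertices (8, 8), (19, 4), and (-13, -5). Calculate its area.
Using the coordinate formula: Area = (1/2)|x₁(y₂-y₃) + x₂(y₃-y₁) + x₃(y₁-y₂)|
Area = (1/2)|8(4-(-5)) + 19((-5)-8) + (-13)(8-4)|
Area = (1/2)|8*9 + 19*(-13) + (-13)*4|
Area = (1/2)|72 + (-247) + (-52)|
Area = (1/2)*227 = 113.50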